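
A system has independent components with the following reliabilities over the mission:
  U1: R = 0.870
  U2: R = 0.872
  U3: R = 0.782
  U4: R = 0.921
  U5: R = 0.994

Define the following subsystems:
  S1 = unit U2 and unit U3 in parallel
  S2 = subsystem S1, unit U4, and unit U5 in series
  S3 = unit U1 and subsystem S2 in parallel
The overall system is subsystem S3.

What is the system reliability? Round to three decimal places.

0.986

Parallel (U2 and U3): 1 − (1 − 0.87200)(1 − 0.78200) = 0.97210
Series ([0.97210], U4, and U5): 0.97210 × 0.92100 × 0.99400 = 0.88993
Parallel (U1 and [0.88993]): 1 − (1 − 0.87000)(1 − 0.88993) = 0.986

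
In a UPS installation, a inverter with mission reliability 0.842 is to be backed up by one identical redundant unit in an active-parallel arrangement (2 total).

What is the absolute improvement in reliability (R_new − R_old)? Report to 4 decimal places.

0.1330

R_before = 0.842
R_after = 1 − (1 − 0.842)^2 = 0.9750
ΔR = 0.9750 − 0.842 = 0.1330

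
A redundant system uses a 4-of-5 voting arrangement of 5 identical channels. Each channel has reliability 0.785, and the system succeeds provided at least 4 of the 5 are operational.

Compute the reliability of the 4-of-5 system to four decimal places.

R = Σ_{i=4}^{5} C(5,i) p^i (1−p)^{5−i} with p = 0.785
C(5,4)·0.785^4·0.215^1 = 0.408213
C(5,5)·0.785^5·0.215^0 = 0.298091
Sum = 0.7063

0.7063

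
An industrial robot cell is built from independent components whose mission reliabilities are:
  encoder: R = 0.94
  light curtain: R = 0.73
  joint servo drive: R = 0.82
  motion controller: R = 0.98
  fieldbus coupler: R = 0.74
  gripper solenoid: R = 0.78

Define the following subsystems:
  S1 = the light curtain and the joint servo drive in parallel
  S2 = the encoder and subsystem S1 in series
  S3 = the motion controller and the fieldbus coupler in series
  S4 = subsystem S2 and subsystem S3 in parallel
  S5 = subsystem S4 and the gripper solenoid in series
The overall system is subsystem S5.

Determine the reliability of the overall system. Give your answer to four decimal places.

Parallel (light curtain and joint servo drive): 1 − (1 − 0.730000)(1 − 0.820000) = 0.951400
Series (encoder and [0.951400]): 0.940000 × 0.951400 = 0.894316
Series (motion controller and fieldbus coupler): 0.980000 × 0.740000 = 0.725200
Parallel ([0.894316] and [0.725200]): 1 − (1 − 0.894316)(1 − 0.725200) = 0.970958
Series ([0.970958] and gripper solenoid): 0.970958 × 0.780000 = 0.7573

0.7573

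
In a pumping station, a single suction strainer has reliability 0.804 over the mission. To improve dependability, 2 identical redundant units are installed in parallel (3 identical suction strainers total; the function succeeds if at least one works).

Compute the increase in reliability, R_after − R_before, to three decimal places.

0.188

R_before = 0.804
R_after = 1 − (1 − 0.804)^3 = 0.992
ΔR = 0.992 − 0.804 = 0.188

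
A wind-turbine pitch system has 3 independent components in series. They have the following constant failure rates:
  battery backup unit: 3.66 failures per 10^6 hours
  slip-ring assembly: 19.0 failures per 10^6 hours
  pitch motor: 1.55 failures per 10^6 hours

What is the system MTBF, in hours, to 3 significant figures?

Series of exponential components: λ_sys = Σ λ_i
λ_sys = 0.00000366 + 0.0000190 + 0.00000155 = 2.4210e-05 /h
MTBF = 1 / λ_sys = 41300 h

41300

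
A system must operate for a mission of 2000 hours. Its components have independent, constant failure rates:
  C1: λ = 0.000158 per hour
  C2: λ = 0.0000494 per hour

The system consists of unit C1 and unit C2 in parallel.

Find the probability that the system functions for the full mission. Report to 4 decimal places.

R(C1) = exp(−0.000158 × 2000) = 0.729059
R(C2) = exp(−0.0000494 × 2000) = 0.905924
Parallel (C1 and C2): 1 − (1 − 0.729059)(1 − 0.905924) = 0.9745

0.9745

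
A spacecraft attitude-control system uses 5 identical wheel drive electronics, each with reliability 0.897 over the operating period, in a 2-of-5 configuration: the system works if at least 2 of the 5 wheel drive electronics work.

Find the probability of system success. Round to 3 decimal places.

0.999

R = Σ_{i=2}^{5} C(5,i) p^i (1−p)^{5−i} with p = 0.897
C(5,2)·0.897^2·0.103^3 = 0.00879
C(5,3)·0.897^3·0.103^2 = 0.07657
C(5,4)·0.897^4·0.103^1 = 0.33341
C(5,5)·0.897^5·0.103^0 = 0.58071
Sum = 0.999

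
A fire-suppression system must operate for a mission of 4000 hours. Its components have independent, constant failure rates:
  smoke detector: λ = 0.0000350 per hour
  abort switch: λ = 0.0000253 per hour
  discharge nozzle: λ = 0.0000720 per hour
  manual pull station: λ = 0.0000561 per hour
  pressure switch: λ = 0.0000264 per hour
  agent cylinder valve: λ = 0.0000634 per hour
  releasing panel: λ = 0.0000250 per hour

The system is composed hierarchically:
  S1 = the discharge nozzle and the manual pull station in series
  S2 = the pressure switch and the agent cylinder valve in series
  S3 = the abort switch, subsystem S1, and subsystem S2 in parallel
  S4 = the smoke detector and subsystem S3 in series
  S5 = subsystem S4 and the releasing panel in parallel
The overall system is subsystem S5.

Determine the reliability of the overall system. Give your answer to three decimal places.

0.987

R(smoke detector) = exp(−0.0000350 × 4000) = 0.86936
R(abort switch) = exp(−0.0000253 × 4000) = 0.90375
R(discharge nozzle) = exp(−0.0000720 × 4000) = 0.74976
R(manual pull station) = exp(−0.0000561 × 4000) = 0.79900
R(pressure switch) = exp(−0.0000264 × 4000) = 0.89978
R(agent cylinder valve) = exp(−0.0000634 × 4000) = 0.77600
R(releasing panel) = exp(−0.0000250 × 4000) = 0.90484
Series (discharge nozzle and manual pull station): 0.74976 × 0.79900 = 0.59906
Series (pressure switch and agent cylinder valve): 0.89978 × 0.77600 = 0.69823
Parallel (abort switch, [0.59906], and [0.69823]): 1 − (1 − 0.90375)(1 − 0.59906)(1 − 0.69823) = 0.98835
Series (smoke detector and [0.98835]): 0.86936 × 0.98835 = 0.85923
Parallel ([0.85923] and releasing panel): 1 − (1 − 0.85923)(1 − 0.90484) = 0.987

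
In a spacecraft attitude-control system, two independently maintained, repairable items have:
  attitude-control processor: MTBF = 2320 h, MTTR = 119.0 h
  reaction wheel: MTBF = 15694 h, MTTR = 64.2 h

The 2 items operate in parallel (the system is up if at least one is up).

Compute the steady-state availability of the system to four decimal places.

0.9998

A(attitude-control processor) = MTBF/(MTBF+MTTR) = 2320/(2320+119.0) = 0.951210
A(reaction wheel) = MTBF/(MTBF+MTTR) = 15694/(15694+64.2) = 0.995926
Parallel availability: 1 − (1 − 0.951210)(1 − 0.995926) = 0.9998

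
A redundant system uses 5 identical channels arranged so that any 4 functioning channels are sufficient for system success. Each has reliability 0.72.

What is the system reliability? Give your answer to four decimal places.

R = Σ_{i=4}^{5} C(5,i) p^i (1−p)^{5−i} with p = 0.72
C(5,4)·0.72^4·0.28^1 = 0.376234
C(5,5)·0.72^5·0.28^0 = 0.193492
Sum = 0.5697

0.5697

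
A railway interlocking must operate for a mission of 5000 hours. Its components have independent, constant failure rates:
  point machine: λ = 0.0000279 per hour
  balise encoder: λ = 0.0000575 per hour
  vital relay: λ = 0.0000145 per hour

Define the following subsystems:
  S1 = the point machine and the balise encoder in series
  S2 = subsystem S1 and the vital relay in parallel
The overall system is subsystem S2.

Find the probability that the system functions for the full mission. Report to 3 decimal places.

0.976

R(point machine) = exp(−0.0000279 × 5000) = 0.86979
R(balise encoder) = exp(−0.0000575 × 5000) = 0.75014
R(vital relay) = exp(−0.0000145 × 5000) = 0.93007
Series (point machine and balise encoder): 0.86979 × 0.75014 = 0.65246
Parallel ([0.65246] and vital relay): 1 − (1 − 0.65246)(1 − 0.93007) = 0.976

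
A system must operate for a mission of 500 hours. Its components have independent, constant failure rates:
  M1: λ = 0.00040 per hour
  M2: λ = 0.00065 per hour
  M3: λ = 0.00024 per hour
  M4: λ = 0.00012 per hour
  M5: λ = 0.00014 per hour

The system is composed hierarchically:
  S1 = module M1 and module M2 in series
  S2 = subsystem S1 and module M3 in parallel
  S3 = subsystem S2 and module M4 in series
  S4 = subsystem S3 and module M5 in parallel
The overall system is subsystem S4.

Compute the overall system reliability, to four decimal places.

R(M1) = exp(−0.00040 × 500) = 0.818731
R(M2) = exp(−0.00065 × 500) = 0.722527
R(M3) = exp(−0.00024 × 500) = 0.886920
R(M4) = exp(−0.00012 × 500) = 0.941765
R(M5) = exp(−0.00014 × 500) = 0.932394
Series (M1 and M2): 0.818731 × 0.722527 = 0.591555
Parallel ([0.591555] and M3): 1 − (1 − 0.591555)(1 − 0.886920) = 0.953813
Series ([0.953813] and M4): 0.953813 × 0.941765 = 0.898268
Parallel ([0.898268] and M5): 1 − (1 − 0.898268)(1 − 0.932394) = 0.9931

0.9931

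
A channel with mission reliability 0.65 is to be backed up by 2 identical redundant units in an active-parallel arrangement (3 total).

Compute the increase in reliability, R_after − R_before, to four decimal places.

0.3071

R_before = 0.65
R_after = 1 − (1 − 0.65)^3 = 0.9571
ΔR = 0.9571 − 0.65 = 0.3071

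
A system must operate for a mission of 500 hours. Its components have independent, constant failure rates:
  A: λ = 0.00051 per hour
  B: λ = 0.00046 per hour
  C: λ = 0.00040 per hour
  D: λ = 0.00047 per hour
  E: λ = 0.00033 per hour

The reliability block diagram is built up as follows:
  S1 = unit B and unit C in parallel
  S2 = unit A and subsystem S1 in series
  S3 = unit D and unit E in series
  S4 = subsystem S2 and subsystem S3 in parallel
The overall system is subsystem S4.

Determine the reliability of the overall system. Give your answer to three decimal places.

R(A) = exp(−0.00051 × 500) = 0.77492
R(B) = exp(−0.00046 × 500) = 0.79453
R(C) = exp(−0.00040 × 500) = 0.81873
R(D) = exp(−0.00047 × 500) = 0.79057
R(E) = exp(−0.00033 × 500) = 0.84789
Parallel (B and C): 1 − (1 − 0.79453)(1 − 0.81873) = 0.96275
Series (A and [0.96275]): 0.77492 × 0.96275 = 0.74605
Series (D and E): 0.79057 × 0.84789 = 0.67032
Parallel ([0.74605] and [0.67032]): 1 − (1 − 0.74605)(1 − 0.67032) = 0.916

0.916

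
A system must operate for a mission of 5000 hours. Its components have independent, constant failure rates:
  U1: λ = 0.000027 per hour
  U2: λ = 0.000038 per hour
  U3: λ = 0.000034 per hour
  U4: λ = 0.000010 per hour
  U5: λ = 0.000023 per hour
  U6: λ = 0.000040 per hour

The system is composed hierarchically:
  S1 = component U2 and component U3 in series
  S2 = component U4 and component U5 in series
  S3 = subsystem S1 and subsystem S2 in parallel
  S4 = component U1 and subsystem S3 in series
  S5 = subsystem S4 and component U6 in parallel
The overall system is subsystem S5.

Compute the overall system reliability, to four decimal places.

0.9698

R(U1) = exp(−0.000027 × 5000) = 0.873716
R(U2) = exp(−0.000038 × 5000) = 0.826959
R(U3) = exp(−0.000034 × 5000) = 0.843665
R(U4) = exp(−0.000010 × 5000) = 0.951229
R(U5) = exp(−0.000023 × 5000) = 0.891366
R(U6) = exp(−0.000040 × 5000) = 0.818731
Series (U2 and U3): 0.826959 × 0.843665 = 0.697676
Series (U4 and U5): 0.951229 × 0.891366 = 0.847893
Parallel ([0.697676] and [0.847893]): 1 − (1 − 0.697676)(1 − 0.847893) = 0.954014
Series (U1 and [0.954014]): 0.873716 × 0.954014 = 0.833537
Parallel ([0.833537] and U6): 1 − (1 − 0.833537)(1 − 0.818731) = 0.9698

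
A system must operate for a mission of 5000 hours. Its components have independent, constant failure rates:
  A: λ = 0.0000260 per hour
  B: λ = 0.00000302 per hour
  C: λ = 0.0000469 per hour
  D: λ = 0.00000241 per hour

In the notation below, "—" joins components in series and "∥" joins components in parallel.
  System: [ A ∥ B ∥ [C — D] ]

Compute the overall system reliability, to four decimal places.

0.9996

R(A) = exp(−0.0000260 × 5000) = 0.878095
R(B) = exp(−0.00000302 × 5000) = 0.985013
R(C) = exp(−0.0000469 × 5000) = 0.790966
R(D) = exp(−0.00000241 × 5000) = 0.988022
Series (C and D): 0.790966 × 0.988022 = 0.781492
Parallel (A, B, and [0.781492]): 1 − (1 − 0.878095)(1 − 0.985013)(1 − 0.781492) = 0.9996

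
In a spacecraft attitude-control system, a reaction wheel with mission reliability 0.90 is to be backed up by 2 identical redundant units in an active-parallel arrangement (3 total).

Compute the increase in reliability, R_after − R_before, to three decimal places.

R_before = 0.90
R_after = 1 − (1 − 0.90)^3 = 0.999
ΔR = 0.999 − 0.90 = 0.099

0.099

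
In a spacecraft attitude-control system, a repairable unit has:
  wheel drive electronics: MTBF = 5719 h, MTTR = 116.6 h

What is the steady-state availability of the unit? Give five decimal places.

0.98002

A(wheel drive electronics) = MTBF/(MTBF+MTTR) = 5719/(5719+116.6) = 0.98002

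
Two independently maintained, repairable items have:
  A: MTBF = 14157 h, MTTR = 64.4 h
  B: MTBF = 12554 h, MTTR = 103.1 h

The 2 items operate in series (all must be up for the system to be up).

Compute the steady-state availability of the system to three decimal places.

A(A) = MTBF/(MTBF+MTTR) = 14157/(14157+64.4) = 0.995472
A(B) = MTBF/(MTBF+MTTR) = 12554/(12554+103.1) = 0.991854
Series availability: 0.995472 × 0.991854 = 0.987

0.987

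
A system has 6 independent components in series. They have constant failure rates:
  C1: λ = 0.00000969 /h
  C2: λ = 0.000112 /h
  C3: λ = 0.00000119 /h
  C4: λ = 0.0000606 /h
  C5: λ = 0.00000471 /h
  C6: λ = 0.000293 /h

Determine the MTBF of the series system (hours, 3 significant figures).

2080

Series of exponential components: λ_sys = Σ λ_i
λ_sys = 0.00000969 + 0.000112 + 0.00000119 + 0.0000606 + 0.00000471 + 0.000293 = 4.8119e-04 /h
MTBF = 1 / λ_sys = 2080 h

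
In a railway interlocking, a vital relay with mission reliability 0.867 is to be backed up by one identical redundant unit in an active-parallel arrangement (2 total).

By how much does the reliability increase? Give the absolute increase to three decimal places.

0.115

R_before = 0.867
R_after = 1 − (1 − 0.867)^2 = 0.982
ΔR = 0.982 − 0.867 = 0.115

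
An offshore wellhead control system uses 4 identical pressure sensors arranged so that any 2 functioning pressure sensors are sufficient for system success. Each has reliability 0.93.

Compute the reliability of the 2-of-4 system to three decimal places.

R = Σ_{i=2}^{4} C(4,i) p^i (1−p)^{4−i} with p = 0.93
C(4,2)·0.93^2·0.07^2 = 0.02543
C(4,3)·0.93^3·0.07^1 = 0.22522
C(4,4)·0.93^4·0.07^0 = 0.74805
Sum = 0.999

0.999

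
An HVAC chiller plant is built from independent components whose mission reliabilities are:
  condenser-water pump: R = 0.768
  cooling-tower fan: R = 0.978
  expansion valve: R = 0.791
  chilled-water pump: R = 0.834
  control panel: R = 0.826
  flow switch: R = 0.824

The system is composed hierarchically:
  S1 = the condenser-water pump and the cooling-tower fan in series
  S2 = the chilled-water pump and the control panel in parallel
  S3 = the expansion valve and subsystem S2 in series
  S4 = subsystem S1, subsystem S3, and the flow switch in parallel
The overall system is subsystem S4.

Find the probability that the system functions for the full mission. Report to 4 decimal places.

Series (condenser-water pump and cooling-tower fan): 0.768000 × 0.978000 = 0.751104
Parallel (chilled-water pump and control panel): 1 − (1 − 0.834000)(1 − 0.826000) = 0.971116
Series (expansion valve and [0.971116]): 0.791000 × 0.971116 = 0.768153
Parallel ([0.751104], [0.768153], and flow switch): 1 − (1 − 0.751104)(1 − 0.768153)(1 − 0.824000) = 0.9898

0.9898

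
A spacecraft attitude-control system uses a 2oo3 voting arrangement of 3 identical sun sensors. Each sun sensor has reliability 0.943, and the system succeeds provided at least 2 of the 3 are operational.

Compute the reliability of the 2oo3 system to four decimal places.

0.9906

R = Σ_{i=2}^{3} C(3,i) p^i (1−p)^{3−i} with p = 0.943
C(3,2)·0.943^2·0.057^1 = 0.152062
C(3,3)·0.943^3·0.057^0 = 0.838562
Sum = 0.9906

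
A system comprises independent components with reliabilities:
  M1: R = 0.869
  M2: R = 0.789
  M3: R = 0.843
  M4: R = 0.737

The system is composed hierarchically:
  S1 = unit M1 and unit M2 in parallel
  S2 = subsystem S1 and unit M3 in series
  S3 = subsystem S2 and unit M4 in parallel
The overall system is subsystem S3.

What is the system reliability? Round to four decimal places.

0.9526

Parallel (M1 and M2): 1 − (1 − 0.869000)(1 − 0.789000) = 0.972359
Series ([0.972359] and M3): 0.972359 × 0.843000 = 0.819699
Parallel ([0.819699] and M4): 1 − (1 − 0.819699)(1 − 0.737000) = 0.9526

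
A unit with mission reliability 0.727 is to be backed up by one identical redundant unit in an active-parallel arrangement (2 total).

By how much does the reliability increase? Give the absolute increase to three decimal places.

R_before = 0.727
R_after = 1 − (1 − 0.727)^2 = 0.925
ΔR = 0.925 − 0.727 = 0.198

0.198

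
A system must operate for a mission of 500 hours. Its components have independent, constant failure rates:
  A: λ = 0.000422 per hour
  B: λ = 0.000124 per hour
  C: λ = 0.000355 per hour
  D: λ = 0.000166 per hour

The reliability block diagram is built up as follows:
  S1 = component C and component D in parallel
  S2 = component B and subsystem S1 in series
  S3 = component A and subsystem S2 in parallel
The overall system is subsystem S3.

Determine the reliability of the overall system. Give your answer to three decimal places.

R(A) = exp(−0.000422 × 500) = 0.80977
R(B) = exp(−0.000124 × 500) = 0.93988
R(C) = exp(−0.000355 × 500) = 0.83736
R(D) = exp(−0.000166 × 500) = 0.92035
Parallel (C and D): 1 − (1 − 0.83736)(1 − 0.92035) = 0.98705
Series (B and [0.98705]): 0.93988 × 0.98705 = 0.92771
Parallel (A and [0.92771]): 1 − (1 − 0.80977)(1 − 0.92771) = 0.986

0.986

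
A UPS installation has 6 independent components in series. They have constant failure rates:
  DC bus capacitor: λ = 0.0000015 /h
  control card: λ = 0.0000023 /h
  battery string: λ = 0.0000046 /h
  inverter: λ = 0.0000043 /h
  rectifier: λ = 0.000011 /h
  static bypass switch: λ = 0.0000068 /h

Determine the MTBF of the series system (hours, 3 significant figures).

Series of exponential components: λ_sys = Σ λ_i
λ_sys = 0.0000015 + 0.0000023 + 0.0000046 + 0.0000043 + 0.000011 + 0.0000068 = 3.0500e-05 /h
MTBF = 1 / λ_sys = 32800 h

32800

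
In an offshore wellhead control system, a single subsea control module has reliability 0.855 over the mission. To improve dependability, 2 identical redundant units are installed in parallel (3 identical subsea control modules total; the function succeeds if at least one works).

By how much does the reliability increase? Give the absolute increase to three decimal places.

0.142

R_before = 0.855
R_after = 1 − (1 − 0.855)^3 = 0.997
ΔR = 0.997 − 0.855 = 0.142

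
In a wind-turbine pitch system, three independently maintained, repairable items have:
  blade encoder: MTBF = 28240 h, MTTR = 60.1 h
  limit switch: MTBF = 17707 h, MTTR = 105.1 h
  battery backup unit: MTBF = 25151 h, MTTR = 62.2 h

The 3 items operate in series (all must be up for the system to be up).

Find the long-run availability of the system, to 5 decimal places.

0.98954

A(blade encoder) = MTBF/(MTBF+MTTR) = 28240/(28240+60.1) = 0.997876
A(limit switch) = MTBF/(MTBF+MTTR) = 17707/(17707+105.1) = 0.994100
A(battery backup unit) = MTBF/(MTBF+MTTR) = 25151/(25151+62.2) = 0.997533
Series availability: 0.997876 × 0.994100 × 0.997533 = 0.98954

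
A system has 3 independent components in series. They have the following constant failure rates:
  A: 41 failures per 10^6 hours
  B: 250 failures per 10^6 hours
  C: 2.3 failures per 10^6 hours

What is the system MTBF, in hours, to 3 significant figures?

Series of exponential components: λ_sys = Σ λ_i
λ_sys = 0.000041 + 0.00025 + 0.0000023 = 2.9330e-04 /h
MTBF = 1 / λ_sys = 3410 h

3410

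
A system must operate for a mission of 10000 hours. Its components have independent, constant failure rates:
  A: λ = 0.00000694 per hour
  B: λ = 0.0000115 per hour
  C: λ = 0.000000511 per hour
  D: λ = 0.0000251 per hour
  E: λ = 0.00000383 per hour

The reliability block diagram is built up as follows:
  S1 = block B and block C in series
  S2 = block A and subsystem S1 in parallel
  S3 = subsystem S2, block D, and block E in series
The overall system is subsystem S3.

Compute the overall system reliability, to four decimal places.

0.7431

R(A) = exp(−0.00000694 × 10000) = 0.932953
R(B) = exp(−0.0000115 × 10000) = 0.891366
R(C) = exp(−0.000000511 × 10000) = 0.994903
R(D) = exp(−0.0000251 × 10000) = 0.778022
R(E) = exp(−0.00000383 × 10000) = 0.962424
Series (B and C): 0.891366 × 0.994903 = 0.886823
Parallel (A and [0.886823]): 1 − (1 − 0.932953)(1 − 0.886823) = 0.992412
Series ([0.992412], D, and E): 0.992412 × 0.778022 × 0.962424 = 0.7431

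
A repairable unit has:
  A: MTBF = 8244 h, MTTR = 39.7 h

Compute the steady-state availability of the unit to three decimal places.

A(A) = MTBF/(MTBF+MTTR) = 8244/(8244+39.7) = 0.995

0.995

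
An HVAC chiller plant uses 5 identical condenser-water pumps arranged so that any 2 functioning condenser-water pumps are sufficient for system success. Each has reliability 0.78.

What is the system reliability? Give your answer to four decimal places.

0.9903

R = Σ_{i=2}^{5} C(5,i) p^i (1−p)^{5−i} with p = 0.78
C(5,2)·0.78^2·0.22^3 = 0.064782
C(5,3)·0.78^3·0.22^2 = 0.229683
C(5,4)·0.78^4·0.22^1 = 0.407166
C(5,5)·0.78^5·0.22^0 = 0.288717
Sum = 0.9903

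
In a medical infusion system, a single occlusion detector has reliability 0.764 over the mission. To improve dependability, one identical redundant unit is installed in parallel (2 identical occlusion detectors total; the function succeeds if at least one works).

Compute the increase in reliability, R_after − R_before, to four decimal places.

0.1803

R_before = 0.764
R_after = 1 − (1 − 0.764)^2 = 0.9443
ΔR = 0.9443 − 0.764 = 0.1803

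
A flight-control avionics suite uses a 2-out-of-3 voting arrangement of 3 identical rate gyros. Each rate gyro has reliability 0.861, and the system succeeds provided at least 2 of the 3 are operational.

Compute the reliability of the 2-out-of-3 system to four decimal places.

R = Σ_{i=2}^{3} C(3,i) p^i (1−p)^{3−i} with p = 0.861
C(3,2)·0.861^2·0.139^1 = 0.309131
C(3,3)·0.861^3·0.139^0 = 0.638277
Sum = 0.9474

0.9474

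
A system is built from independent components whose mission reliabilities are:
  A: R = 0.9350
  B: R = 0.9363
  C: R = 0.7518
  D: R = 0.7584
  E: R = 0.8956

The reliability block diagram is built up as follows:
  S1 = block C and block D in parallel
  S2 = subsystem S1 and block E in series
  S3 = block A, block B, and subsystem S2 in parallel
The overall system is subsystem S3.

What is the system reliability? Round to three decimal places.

Parallel (C and D): 1 − (1 − 0.75180)(1 − 0.75840) = 0.94003
Series ([0.94003] and E): 0.94003 × 0.89560 = 0.84189
Parallel (A, B, and [0.84189]): 1 − (1 − 0.93500)(1 − 0.93630)(1 − 0.84189) = 0.999

0.999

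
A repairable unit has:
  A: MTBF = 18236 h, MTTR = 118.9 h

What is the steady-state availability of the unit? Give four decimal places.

A(A) = MTBF/(MTBF+MTTR) = 18236/(18236+118.9) = 0.9935

0.9935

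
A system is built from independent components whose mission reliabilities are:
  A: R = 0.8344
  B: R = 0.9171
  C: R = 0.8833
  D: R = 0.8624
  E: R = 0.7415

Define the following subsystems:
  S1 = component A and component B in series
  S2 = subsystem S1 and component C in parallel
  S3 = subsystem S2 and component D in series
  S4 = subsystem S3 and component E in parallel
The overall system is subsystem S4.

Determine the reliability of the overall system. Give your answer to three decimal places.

Series (A and B): 0.83440 × 0.91710 = 0.76523
Parallel ([0.76523] and C): 1 − (1 − 0.76523)(1 − 0.88330) = 0.97260
Series ([0.97260] and D): 0.97260 × 0.86240 = 0.83877
Parallel ([0.83877] and E): 1 − (1 − 0.83877)(1 − 0.74150) = 0.958

0.958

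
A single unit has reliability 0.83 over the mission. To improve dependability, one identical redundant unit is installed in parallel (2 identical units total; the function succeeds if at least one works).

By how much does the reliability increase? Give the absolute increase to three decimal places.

R_before = 0.83
R_after = 1 − (1 − 0.83)^2 = 0.971
ΔR = 0.971 − 0.83 = 0.141

0.141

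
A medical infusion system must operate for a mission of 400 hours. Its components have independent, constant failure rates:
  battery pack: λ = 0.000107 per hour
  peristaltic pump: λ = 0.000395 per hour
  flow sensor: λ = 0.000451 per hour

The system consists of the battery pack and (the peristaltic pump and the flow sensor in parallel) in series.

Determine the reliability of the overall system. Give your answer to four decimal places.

0.9350

R(battery pack) = exp(−0.000107 × 400) = 0.958103
R(peristaltic pump) = exp(−0.000395 × 400) = 0.853850
R(flow sensor) = exp(−0.000451 × 400) = 0.834936
Parallel (peristaltic pump and flow sensor): 1 − (1 − 0.853850)(1 − 0.834936) = 0.975876
Series (battery pack and [0.975876]): 0.958103 × 0.975876 = 0.9350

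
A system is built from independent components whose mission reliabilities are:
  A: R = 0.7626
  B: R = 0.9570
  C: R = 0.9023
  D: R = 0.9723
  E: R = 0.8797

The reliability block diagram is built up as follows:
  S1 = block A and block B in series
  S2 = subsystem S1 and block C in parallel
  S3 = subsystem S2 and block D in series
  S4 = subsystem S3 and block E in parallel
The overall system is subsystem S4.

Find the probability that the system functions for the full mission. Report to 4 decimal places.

0.9936

Series (A and B): 0.762600 × 0.957000 = 0.729808
Parallel ([0.729808] and C): 1 − (1 − 0.729808)(1 − 0.902300) = 0.973602
Series ([0.973602] and D): 0.973602 × 0.972300 = 0.946633
Parallel ([0.946633] and E): 1 − (1 − 0.946633)(1 − 0.879700) = 0.9936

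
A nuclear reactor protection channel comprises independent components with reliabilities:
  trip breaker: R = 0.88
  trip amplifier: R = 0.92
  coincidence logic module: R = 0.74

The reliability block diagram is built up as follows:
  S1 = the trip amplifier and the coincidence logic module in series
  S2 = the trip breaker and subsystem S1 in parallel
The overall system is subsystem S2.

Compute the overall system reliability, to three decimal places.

Series (trip amplifier and coincidence logic module): 0.92000 × 0.74000 = 0.68080
Parallel (trip breaker and [0.68080]): 1 − (1 − 0.88000)(1 − 0.68080) = 0.962

0.962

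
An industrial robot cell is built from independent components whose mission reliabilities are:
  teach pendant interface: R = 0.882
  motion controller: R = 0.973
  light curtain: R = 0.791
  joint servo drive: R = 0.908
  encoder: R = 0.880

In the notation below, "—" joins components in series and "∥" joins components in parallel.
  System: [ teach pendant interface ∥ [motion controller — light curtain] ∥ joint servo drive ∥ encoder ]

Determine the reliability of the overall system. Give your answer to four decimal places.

Series (motion controller and light curtain): 0.973000 × 0.791000 = 0.769643
Parallel (teach pendant interface, [0.769643], joint servo drive, and encoder): 1 − (1 − 0.882000)(1 − 0.769643)(1 − 0.908000)(1 − 0.880000) = 0.9997

0.9997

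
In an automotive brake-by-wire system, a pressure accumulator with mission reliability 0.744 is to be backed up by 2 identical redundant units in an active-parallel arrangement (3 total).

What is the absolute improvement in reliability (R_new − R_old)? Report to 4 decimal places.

0.2392

R_before = 0.744
R_after = 1 − (1 − 0.744)^3 = 0.9832
ΔR = 0.9832 − 0.744 = 0.2392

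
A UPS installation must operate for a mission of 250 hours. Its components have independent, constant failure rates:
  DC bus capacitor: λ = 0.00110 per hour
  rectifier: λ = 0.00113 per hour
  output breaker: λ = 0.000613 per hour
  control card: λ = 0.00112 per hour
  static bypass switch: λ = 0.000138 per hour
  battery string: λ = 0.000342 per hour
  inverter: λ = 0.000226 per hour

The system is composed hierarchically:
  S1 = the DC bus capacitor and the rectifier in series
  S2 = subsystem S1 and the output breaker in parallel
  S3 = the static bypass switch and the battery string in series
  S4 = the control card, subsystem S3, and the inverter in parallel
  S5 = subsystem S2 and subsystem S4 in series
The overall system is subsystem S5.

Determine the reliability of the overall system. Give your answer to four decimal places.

0.9379

R(DC bus capacitor) = exp(−0.00110 × 250) = 0.759572
R(rectifier) = exp(−0.00113 × 250) = 0.753897
R(output breaker) = exp(−0.000613 × 250) = 0.857915
R(control card) = exp(−0.00112 × 250) = 0.755784
R(static bypass switch) = exp(−0.000138 × 250) = 0.966088
R(battery string) = exp(−0.000342 × 250) = 0.918053
R(inverter) = exp(−0.000226 × 250) = 0.945066
Series (DC bus capacitor and rectifier): 0.759572 × 0.753897 = 0.572639
Parallel ([0.572639] and output breaker): 1 − (1 − 0.572639)(1 − 0.857915) = 0.939278
Series (static bypass switch and battery string): 0.966088 × 0.918053 = 0.886920
Parallel (control card, [0.886920], and inverter): 1 − (1 − 0.755784)(1 − 0.886920)(1 − 0.945066) = 0.998483
Series ([0.939278] and [0.998483]): 0.939278 × 0.998483 = 0.9379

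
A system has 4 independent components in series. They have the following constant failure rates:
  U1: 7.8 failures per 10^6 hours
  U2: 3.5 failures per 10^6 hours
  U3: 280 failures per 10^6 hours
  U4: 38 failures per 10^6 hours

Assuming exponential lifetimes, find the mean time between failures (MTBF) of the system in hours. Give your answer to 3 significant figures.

3040

Series of exponential components: λ_sys = Σ λ_i
λ_sys = 0.0000078 + 0.0000035 + 0.00028 + 0.000038 = 3.2930e-04 /h
MTBF = 1 / λ_sys = 3040 h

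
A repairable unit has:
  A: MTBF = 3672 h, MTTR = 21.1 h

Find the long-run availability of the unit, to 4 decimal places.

0.9943

A(A) = MTBF/(MTBF+MTTR) = 3672/(3672+21.1) = 0.9943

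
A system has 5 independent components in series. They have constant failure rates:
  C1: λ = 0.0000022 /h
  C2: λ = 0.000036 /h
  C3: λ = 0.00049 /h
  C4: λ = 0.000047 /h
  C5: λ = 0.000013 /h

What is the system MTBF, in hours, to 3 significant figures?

1700

Series of exponential components: λ_sys = Σ λ_i
λ_sys = 0.0000022 + 0.000036 + 0.00049 + 0.000047 + 0.000013 = 5.8820e-04 /h
MTBF = 1 / λ_sys = 1700 h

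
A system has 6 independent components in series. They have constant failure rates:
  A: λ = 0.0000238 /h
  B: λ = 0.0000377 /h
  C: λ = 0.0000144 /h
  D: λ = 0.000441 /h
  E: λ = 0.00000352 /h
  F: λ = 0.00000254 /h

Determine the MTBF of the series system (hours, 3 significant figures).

1910

Series of exponential components: λ_sys = Σ λ_i
λ_sys = 0.0000238 + 0.0000377 + 0.0000144 + 0.000441 + 0.00000352 + 0.00000254 = 5.2296e-04 /h
MTBF = 1 / λ_sys = 1910 h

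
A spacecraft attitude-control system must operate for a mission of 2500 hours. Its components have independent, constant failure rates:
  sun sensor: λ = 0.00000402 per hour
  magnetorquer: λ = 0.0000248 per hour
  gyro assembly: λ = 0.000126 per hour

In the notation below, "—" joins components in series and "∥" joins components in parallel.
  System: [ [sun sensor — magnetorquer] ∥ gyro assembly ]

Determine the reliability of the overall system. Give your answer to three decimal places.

0.981

R(sun sensor) = exp(−0.00000402 × 2500) = 0.99000
R(magnetorquer) = exp(−0.0000248 × 2500) = 0.93988
R(gyro assembly) = exp(−0.000126 × 2500) = 0.72979
Series (sun sensor and magnetorquer): 0.99000 × 0.93988 = 0.93048
Parallel ([0.93048] and gyro assembly): 1 − (1 − 0.93048)(1 − 0.72979) = 0.981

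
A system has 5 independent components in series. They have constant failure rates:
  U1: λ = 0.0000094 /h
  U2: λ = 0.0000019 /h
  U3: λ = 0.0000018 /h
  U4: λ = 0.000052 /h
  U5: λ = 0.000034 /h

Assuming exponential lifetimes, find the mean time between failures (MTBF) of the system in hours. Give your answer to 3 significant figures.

10100

Series of exponential components: λ_sys = Σ λ_i
λ_sys = 0.0000094 + 0.0000019 + 0.0000018 + 0.000052 + 0.000034 = 9.9100e-05 /h
MTBF = 1 / λ_sys = 10100 h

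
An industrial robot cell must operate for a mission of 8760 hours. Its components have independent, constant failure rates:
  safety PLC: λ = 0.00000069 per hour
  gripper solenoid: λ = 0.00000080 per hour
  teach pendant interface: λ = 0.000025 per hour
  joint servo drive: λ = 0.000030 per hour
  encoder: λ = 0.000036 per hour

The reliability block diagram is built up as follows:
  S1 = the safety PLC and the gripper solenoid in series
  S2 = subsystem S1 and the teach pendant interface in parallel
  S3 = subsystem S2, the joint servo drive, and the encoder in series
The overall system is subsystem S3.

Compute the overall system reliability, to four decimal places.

0.5595

R(safety PLC) = exp(−0.00000069 × 8760) = 0.993974
R(gripper solenoid) = exp(−0.00000080 × 8760) = 0.993016
R(teach pendant interface) = exp(−0.000025 × 8760) = 0.803322
R(joint servo drive) = exp(−0.000030 × 8760) = 0.768896
R(encoder) = exp(−0.000036 × 8760) = 0.729526
Series (safety PLC and gripper solenoid): 0.993974 × 0.993016 = 0.987032
Parallel ([0.987032] and teach pendant interface): 1 − (1 − 0.987032)(1 − 0.803322) = 0.997449
Series ([0.997449], joint servo drive, and encoder): 0.997449 × 0.768896 × 0.729526 = 0.5595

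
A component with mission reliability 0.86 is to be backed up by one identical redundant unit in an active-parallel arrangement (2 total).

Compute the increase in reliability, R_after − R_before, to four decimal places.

R_before = 0.86
R_after = 1 − (1 − 0.86)^2 = 0.9804
ΔR = 0.9804 − 0.86 = 0.1204

0.1204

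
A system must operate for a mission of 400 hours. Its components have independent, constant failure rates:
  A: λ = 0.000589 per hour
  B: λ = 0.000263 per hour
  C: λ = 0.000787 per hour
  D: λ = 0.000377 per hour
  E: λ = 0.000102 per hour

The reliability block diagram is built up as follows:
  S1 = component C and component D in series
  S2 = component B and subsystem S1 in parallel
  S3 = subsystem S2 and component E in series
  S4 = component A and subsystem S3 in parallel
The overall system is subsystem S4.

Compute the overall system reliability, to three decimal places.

R(A) = exp(−0.000589 × 400) = 0.79010
R(B) = exp(−0.000263 × 400) = 0.90014
R(C) = exp(−0.000787 × 400) = 0.72993
R(D) = exp(−0.000377 × 400) = 0.86002
R(E) = exp(−0.000102 × 400) = 0.96002
Series (C and D): 0.72993 × 0.86002 = 0.62775
Parallel (B and [0.62775]): 1 − (1 − 0.90014)(1 − 0.62775) = 0.96283
Series ([0.96283] and E): 0.96283 × 0.96002 = 0.92434
Parallel (A and [0.92434]): 1 − (1 − 0.79010)(1 − 0.92434) = 0.984

0.984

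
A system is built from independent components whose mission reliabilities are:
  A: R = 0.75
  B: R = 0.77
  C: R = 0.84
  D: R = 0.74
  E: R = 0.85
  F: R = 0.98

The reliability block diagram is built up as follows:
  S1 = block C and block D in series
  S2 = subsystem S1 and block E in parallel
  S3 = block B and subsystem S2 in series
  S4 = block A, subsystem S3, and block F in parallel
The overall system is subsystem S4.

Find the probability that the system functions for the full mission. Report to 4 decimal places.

Series (C and D): 0.840000 × 0.740000 = 0.621600
Parallel ([0.621600] and E): 1 − (1 − 0.621600)(1 − 0.850000) = 0.943240
Series (B and [0.943240]): 0.770000 × 0.943240 = 0.726295
Parallel (A, [0.726295], and F): 1 − (1 − 0.750000)(1 − 0.726295)(1 − 0.980000) = 0.9986

0.9986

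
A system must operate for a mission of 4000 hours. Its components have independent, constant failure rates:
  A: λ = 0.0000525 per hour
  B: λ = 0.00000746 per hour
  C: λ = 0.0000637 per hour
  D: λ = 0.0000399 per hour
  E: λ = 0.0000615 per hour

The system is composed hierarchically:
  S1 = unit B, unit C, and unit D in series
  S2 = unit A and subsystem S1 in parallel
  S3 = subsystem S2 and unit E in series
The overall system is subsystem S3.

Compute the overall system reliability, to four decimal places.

R(A) = exp(−0.0000525 × 4000) = 0.810584
R(B) = exp(−0.00000746 × 4000) = 0.970601
R(C) = exp(−0.0000637 × 4000) = 0.775071
R(D) = exp(−0.0000399 × 4000) = 0.852485
R(E) = exp(−0.0000615 × 4000) = 0.781922
Series (B, C, and D): 0.970601 × 0.775071 × 0.852485 = 0.641311
Parallel (A and [0.641311]): 1 − (1 − 0.810584)(1 − 0.641311) = 0.932059
Series ([0.932059] and E): 0.932059 × 0.781922 = 0.7288

0.7288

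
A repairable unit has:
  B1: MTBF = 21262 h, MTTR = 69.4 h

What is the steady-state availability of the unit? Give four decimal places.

0.9967

A(B1) = MTBF/(MTBF+MTTR) = 21262/(21262+69.4) = 0.9967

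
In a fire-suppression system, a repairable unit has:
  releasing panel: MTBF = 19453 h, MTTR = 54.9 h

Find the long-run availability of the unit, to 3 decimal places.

0.997

A(releasing panel) = MTBF/(MTBF+MTTR) = 19453/(19453+54.9) = 0.997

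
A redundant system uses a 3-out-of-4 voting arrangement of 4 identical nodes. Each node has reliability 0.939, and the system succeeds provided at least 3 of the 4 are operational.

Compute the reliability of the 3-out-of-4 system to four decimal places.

0.9794

R = Σ_{i=3}^{4} C(4,i) p^i (1−p)^{4−i} with p = 0.939
C(4,3)·0.939^3·0.061^1 = 0.202016
C(4,4)·0.939^4·0.061^0 = 0.777432
Sum = 0.9794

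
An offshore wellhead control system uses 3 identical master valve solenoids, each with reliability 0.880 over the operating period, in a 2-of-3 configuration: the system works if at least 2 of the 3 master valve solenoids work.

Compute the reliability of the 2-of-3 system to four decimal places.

R = Σ_{i=2}^{3} C(3,i) p^i (1−p)^{3−i} with p = 0.880
C(3,2)·0.880^2·0.120^1 = 0.278784
C(3,3)·0.880^3·0.120^0 = 0.681472
Sum = 0.9603

0.9603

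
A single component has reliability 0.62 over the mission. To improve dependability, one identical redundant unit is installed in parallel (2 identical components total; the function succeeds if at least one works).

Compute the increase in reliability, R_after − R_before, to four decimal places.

R_before = 0.62
R_after = 1 − (1 − 0.62)^2 = 0.8556
ΔR = 0.8556 − 0.62 = 0.2356

0.2356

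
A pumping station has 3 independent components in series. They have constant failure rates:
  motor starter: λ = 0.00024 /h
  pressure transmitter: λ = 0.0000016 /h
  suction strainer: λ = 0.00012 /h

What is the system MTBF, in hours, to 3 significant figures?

2770

Series of exponential components: λ_sys = Σ λ_i
λ_sys = 0.00024 + 0.0000016 + 0.00012 = 3.6160e-04 /h
MTBF = 1 / λ_sys = 2770 h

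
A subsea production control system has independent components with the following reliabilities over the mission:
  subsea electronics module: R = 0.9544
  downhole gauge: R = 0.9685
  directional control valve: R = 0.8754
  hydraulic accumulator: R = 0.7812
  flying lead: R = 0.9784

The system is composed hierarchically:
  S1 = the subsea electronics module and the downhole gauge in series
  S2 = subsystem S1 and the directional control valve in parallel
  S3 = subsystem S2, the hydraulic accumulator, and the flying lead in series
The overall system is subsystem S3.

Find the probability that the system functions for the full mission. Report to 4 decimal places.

0.7571

Series (subsea electronics module and downhole gauge): 0.954400 × 0.968500 = 0.924336
Parallel ([0.924336] and directional control valve): 1 − (1 − 0.924336)(1 − 0.875400) = 0.990572
Series ([0.990572], hydraulic accumulator, and flying lead): 0.990572 × 0.781200 × 0.978400 = 0.7571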